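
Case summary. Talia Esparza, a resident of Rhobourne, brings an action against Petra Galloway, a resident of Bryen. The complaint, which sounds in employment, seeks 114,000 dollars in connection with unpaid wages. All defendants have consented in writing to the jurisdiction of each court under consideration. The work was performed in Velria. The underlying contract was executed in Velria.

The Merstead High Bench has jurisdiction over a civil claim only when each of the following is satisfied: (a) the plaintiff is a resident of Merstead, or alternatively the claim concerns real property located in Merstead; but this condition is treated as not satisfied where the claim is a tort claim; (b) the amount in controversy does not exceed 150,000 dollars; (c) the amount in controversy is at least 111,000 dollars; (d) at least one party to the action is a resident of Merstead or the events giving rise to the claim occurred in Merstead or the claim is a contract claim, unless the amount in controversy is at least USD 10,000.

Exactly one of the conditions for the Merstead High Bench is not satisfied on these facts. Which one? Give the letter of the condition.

(a)

The Merstead High Bench:
  (a) The plaintiff resides in Rhobourne, not Merstead; the claim does not concern real property — none of the alternatives is met. Not met.
  (b) The amount in controversy is USD 114,000, within the USD 150,000 ceiling. Condition met.
  (c) The amount in controversy is 114,000 dollars, which meets the USD 111,000 floor. Satisfied.
  (d) No party resides in Merstead; the operative events occurred in Velria, not Merstead; the claim is an employment claim, not a contract claim — every alternative fails. But the amount in controversy is USD 114,000, which meets the USD 10,000 floor, and the 'unless' clause therefore excuses the requirement. Condition met.
Only condition (a) fails.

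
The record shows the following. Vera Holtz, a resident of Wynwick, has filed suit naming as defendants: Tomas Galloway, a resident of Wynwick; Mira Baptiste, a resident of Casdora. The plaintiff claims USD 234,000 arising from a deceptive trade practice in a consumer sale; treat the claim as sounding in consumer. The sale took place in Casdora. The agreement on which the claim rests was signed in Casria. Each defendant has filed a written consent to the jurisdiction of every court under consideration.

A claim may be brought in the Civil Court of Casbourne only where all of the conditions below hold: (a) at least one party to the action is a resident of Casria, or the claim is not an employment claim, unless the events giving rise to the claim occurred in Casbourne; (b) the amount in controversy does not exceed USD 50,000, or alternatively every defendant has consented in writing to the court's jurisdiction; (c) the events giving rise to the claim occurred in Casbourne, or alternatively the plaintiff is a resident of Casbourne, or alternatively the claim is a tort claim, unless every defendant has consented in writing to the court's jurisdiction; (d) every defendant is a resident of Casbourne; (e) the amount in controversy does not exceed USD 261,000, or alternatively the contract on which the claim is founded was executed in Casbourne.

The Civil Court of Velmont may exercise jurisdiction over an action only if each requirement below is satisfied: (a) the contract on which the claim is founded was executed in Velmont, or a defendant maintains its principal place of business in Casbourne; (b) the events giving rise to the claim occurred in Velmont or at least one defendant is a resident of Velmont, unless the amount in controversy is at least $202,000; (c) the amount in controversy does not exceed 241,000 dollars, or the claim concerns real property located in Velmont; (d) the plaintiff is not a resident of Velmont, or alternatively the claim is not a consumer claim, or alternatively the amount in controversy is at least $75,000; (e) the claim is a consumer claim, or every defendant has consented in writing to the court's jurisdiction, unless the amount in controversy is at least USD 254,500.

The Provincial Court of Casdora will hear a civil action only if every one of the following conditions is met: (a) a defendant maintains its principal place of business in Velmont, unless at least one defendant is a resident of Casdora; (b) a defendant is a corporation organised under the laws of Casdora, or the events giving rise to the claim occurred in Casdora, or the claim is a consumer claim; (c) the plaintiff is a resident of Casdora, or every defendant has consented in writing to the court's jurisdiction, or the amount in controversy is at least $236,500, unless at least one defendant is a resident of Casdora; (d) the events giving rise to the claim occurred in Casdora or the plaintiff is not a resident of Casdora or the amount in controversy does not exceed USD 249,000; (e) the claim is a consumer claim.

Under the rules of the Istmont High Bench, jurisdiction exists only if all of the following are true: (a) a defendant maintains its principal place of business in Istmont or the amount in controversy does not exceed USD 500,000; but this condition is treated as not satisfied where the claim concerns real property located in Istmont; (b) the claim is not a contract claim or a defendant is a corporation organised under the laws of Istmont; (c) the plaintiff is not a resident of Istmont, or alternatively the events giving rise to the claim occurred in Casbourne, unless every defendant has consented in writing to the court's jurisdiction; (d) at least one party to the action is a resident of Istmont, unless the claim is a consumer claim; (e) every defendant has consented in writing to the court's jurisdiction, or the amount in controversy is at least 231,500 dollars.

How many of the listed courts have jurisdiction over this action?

2

The Civil Court of Casbourne:
  (a) The claim is a consumer claim, not an employment claim, so one alternative holds. Satisfied.
  (b) Every defendant has filed written consent — that alternative is enough. Met.
  (c) The operative events occurred in Casdora, not Casbourne; the plaintiff resides in Wynwick, not Casbourne; the claim is a consumer claim, not a tort claim — no alternative holds. However, every defendant has filed written consent, so the 'unless' proviso supplies this condition. Satisfied.
  (d) The defendants reside as follows — Tomas Galloway in Wynwick, Mira Baptiste in Casdora — not all in Casbourne. Fails.
  (e) The amount in controversy is 234,000 dollars, within the USD 261,000 ceiling, so this disjunct is met. Met.
  → The court lacks jurisdiction.
The Civil Court of Velmont:
  (a) The contract was executed in Casria, not Velmont; no defendant is a corporation — no alternative holds. Not satisfied.
  (b) The operative events occurred in Casdora, not Velmont; no defendant resides in Velmont (they reside in Wynwick, Casdora) — no alternative holds. The proviso rescues it, though: the amount in controversy is USD 234,000, which meets the $202,000 floor. Satisfied.
  (c) The amount in controversy is USD 234,000, within the $241,000 ceiling — that alternative is enough. Condition met.
  (d) The plaintiff resides in Wynwick, which is not Velmont, which satisfies one of the alternatives. Condition met.
  (e) The claim is a consumer claim, so this disjunct is met. Condition met.
  → At least one condition fails; no jurisdiction.
The Provincial Court of Casdora:
  (a) No defendant is a corporation. But Mira Baptiste resides in Casdora, and the 'unless' clause therefore excuses the requirement. Condition met.
  (b) The operative events occurred in Casdora, so this disjunct is met. Satisfied.
  (c) Every defendant has filed written consent, so this disjunct is met. Condition met.
  (d) The operative events occurred in Casdora, which satisfies one of the alternatives. Satisfied.
  (e) The claim is a consumer claim. Met.
  → Every requirement is satisfied — jurisdiction.
The Istmont High Bench:
  (a) The amount in controversy is $234,000, within the USD 500,000 ceiling, which satisfies one of the alternatives. And the carve-out is inapplicable — the claim does not concern real property. Condition met.
  (b) The claim is a consumer claim, not a contract claim, so one alternative holds. Met.
  (c) The plaintiff resides in Wynwick, which is not Istmont, so this disjunct is met. Satisfied.
  (d) No party resides in Istmont. But the claim is a consumer claim, and the 'unless' clause therefore excuses the requirement. Met.
  (e) Every defendant has filed written consent, so this disjunct is met. Met.
  → Jurisdiction lies.
Courts with jurisdiction: the Provincial Court of Casdora, the Istmont High Bench — 2 in total.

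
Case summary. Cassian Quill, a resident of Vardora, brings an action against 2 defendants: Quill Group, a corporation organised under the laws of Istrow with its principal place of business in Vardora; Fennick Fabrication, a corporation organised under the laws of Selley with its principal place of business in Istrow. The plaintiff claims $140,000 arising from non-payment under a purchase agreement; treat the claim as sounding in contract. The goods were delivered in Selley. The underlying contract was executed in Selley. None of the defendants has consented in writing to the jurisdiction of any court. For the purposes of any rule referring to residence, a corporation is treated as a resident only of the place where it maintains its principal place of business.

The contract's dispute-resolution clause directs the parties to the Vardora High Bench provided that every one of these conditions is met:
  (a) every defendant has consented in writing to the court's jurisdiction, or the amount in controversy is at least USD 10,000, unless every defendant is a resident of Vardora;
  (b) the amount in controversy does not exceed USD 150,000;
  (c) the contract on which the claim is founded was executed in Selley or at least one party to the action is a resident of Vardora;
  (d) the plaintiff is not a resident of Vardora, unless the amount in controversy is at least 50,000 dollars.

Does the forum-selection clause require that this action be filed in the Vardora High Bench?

Yes

The Vardora High Bench:
  (a) The amount in controversy is USD 140,000, which meets the 10,000 dollars floor, so one alternative holds. Satisfied.
  (b) The amount in controversy is $140,000, within the USD 150,000 ceiling. Met.
  (c) The contract was executed in Selley, so this disjunct is met. Satisfied.
  (d) The plaintiff resides in Vardora. The proviso rescues it, though: the amount in controversy is USD 140,000, which meets the USD 50,000 floor. Met.
  → Forum clause is triggered.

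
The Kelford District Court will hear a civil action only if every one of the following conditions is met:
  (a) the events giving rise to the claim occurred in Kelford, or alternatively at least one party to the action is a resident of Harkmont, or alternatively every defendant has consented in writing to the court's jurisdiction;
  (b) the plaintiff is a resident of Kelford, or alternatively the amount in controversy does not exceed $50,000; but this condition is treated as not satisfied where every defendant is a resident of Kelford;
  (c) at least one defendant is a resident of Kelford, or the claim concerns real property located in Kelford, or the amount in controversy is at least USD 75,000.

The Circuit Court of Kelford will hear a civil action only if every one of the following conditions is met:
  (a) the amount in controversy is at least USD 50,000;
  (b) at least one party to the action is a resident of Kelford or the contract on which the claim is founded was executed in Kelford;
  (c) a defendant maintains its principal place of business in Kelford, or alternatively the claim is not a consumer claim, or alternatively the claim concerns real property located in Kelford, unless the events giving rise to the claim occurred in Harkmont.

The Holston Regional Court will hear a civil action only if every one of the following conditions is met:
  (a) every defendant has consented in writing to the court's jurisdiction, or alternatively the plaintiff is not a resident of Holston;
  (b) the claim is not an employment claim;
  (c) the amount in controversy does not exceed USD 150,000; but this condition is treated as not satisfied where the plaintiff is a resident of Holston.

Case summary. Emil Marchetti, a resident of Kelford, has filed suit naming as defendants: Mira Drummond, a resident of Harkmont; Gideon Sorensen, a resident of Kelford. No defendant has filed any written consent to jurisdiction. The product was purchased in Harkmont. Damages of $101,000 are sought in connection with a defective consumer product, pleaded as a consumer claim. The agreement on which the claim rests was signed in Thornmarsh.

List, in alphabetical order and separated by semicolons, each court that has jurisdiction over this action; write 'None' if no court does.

the Circuit Court of Kelford; the Holston Regional Court; the Kelford District Court

The Kelford District Court:
  (a) Mira Drummond resides in Harkmont, which satisfies one of the alternatives. Condition met.
  (b) The plaintiff resides in Kelford, which satisfies one of the alternatives. The carve-out does not apply: the defendants reside as follows — Mira Drummond in Harkmont, Gideon Sorensen in Kelford — not all in Kelford. Condition met.
  (c) Gideon Sorensen resides in Kelford, which satisfies one of the alternatives. Satisfied.
  → The court has jurisdiction.
The Circuit Court of Kelford:
  (a) The amount in controversy is 101,000 dollars, which meets the USD 50,000 floor. Satisfied.
  (b) Emil Marchetti resides in Kelford, which satisfies one of the alternatives. Condition met.
  (c) No defendant is a corporation; the claim is a consumer claim; the claim does not concern real property — no alternative holds. The proviso rescues it, though: the operative events occurred in Harkmont. Condition met.
  → Jurisdiction lies.
The Holston Regional Court:
  (a) The plaintiff resides in Kelford, which is not Holston, which satisfies one of the alternatives. Condition met.
  (b) The claim is a consumer claim, not an employment claim. Satisfied.
  (c) The amount in controversy is $101,000, within the $150,000 ceiling. And the carve-out is inapplicable — the plaintiff resides in Kelford, not Holston. Met.
  → Every requirement is satisfied — jurisdiction.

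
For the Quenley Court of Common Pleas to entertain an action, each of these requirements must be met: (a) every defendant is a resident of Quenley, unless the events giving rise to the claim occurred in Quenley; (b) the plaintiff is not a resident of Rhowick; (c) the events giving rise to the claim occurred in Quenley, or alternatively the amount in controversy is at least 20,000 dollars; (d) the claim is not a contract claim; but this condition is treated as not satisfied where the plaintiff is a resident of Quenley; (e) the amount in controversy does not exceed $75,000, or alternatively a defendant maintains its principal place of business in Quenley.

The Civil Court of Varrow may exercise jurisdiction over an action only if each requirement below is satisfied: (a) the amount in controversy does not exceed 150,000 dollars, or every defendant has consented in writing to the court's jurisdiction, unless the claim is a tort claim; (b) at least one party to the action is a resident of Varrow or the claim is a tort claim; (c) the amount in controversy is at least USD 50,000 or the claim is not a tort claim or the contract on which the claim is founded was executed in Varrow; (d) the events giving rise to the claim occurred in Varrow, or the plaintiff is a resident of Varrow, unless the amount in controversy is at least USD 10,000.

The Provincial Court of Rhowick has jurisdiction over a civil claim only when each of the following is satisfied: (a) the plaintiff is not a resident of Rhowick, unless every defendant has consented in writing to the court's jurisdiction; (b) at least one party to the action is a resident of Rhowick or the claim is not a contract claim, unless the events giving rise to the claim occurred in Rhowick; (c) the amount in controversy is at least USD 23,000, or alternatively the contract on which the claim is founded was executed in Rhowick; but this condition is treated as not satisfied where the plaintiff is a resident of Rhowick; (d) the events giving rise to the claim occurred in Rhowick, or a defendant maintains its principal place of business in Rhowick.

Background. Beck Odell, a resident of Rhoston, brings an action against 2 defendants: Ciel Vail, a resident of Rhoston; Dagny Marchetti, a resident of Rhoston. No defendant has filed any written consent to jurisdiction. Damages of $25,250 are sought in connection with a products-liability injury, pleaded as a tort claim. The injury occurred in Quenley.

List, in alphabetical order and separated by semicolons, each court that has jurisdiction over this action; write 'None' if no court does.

the Quenley Court of Common Pleas

The Quenley Court of Common Pleas:
  (a) The defendants reside as follows — Ciel Vail in Rhoston, Dagny Marchetti in Rhoston — not all in Quenley. The proviso rescues it, though: the operative events occurred in Quenley. Satisfied.
  (b) The plaintiff resides in Rhoston, which is not Rhowick. Condition met.
  (c) The operative events occurred in Quenley — that alternative is enough. Condition met.
  (d) The claim is a tort claim, not a contract claim. The carve-out does not apply: the plaintiff resides in Rhoston, not Quenley. Met.
  (e) The amount in controversy is 25,250 dollars, within the $75,000 ceiling, so this disjunct is met. Satisfied.
  → Every requirement is satisfied — jurisdiction.
The Civil Court of Varrow:
  (a) The amount in controversy is $25,250, within the $150,000 ceiling, so one alternative holds. Condition met.
  (b) The claim is a tort claim, so one alternative holds. Satisfied.
  (c) The amount in controversy is USD 25,250, below the $50,000 floor; the claim is a tort claim; no contract (and hence no place of execution) is alleged — none of the alternatives is met. Fails.
  (d) The operative events occurred in Quenley, not Varrow; the plaintiff resides in Rhoston, not Varrow — every alternative fails. The proviso rescues it, though: the amount in controversy is 25,250 dollars, which meets the USD 10,000 floor. Satisfied.
  → At least one condition fails; no jurisdiction.
The Provincial Court of Rhowick:
  (a) The plaintiff resides in Rhoston, which is not Rhowick. Met.
  (b) The claim is a tort claim, not a contract claim, so this disjunct is met. Satisfied.
  (c) The amount in controversy is 25,250 dollars, which meets the $23,000 floor, which satisfies one of the alternatives. The exception is not triggered, since the plaintiff resides in Rhoston, not Rhowick. Satisfied.
  (d) The operative events occurred in Quenley, not Rhowick; no defendant is a corporation — none of the alternatives is met. Not satisfied.
  → The court lacks jurisdiction.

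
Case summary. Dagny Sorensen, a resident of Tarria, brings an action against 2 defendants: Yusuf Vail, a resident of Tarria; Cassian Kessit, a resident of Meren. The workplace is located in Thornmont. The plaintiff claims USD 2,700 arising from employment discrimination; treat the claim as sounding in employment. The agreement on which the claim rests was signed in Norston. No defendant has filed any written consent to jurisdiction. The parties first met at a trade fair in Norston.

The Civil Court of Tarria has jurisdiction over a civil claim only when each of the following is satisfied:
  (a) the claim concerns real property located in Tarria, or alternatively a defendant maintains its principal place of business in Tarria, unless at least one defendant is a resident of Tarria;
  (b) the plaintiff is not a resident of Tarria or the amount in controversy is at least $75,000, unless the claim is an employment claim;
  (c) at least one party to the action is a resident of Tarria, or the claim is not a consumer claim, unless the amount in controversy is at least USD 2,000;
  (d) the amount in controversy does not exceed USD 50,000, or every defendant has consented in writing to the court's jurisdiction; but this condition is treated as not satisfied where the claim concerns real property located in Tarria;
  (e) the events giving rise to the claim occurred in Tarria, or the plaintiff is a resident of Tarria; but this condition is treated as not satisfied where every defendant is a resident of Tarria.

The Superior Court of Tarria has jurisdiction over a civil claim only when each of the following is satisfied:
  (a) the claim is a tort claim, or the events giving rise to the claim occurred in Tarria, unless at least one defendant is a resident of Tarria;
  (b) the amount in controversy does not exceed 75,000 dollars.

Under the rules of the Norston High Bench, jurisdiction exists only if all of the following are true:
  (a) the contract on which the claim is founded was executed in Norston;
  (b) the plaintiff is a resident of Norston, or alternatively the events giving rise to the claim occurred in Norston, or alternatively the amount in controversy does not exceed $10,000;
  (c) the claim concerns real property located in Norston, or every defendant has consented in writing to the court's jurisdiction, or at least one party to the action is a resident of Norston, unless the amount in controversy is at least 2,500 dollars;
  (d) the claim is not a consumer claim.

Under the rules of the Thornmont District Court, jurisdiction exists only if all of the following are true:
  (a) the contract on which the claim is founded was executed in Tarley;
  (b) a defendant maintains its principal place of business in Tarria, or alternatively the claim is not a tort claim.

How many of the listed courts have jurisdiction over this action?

3

The Civil Court of Tarria:
  (a) The claim does not concern real property; no defendant is a corporation — none of the alternatives is met. However, Yusuf Vail resides in Tarria, so the 'unless' proviso supplies this condition. Condition met.
  (b) The plaintiff resides in Tarria; the amount in controversy is 2,700 dollars, below the 75,000 dollars floor — no alternative holds. But the claim is an employment claim, and the 'unless' clause therefore excuses the requirement. Satisfied.
  (c) Dagny Sorensen resides in Tarria, so this disjunct is met. Satisfied.
  (d) The amount in controversy is $2,700, within the 50,000 dollars ceiling, which satisfies one of the alternatives. And the carve-out is inapplicable — the claim does not concern real property. Satisfied.
  (e) The plaintiff resides in Tarria, so this disjunct is met. The exception is not triggered, since the defendants reside as follows — Yusuf Vail in Tarria, Cassian Kessit in Meren — not all in Tarria. Met.
  → Jurisdiction lies.
The Superior Court of Tarria:
  (a) The claim is an employment claim, not a tort claim; the operative events occurred in Thornmont, not Tarria — none of the alternatives is met. However, Yusuf Vail resides in Tarria, so the 'unless' proviso supplies this condition. Satisfied.
  (b) The amount in controversy is $2,700, within the 75,000 dollars ceiling. Condition met.
  → All conditions met; jurisdiction exists.
The Norston High Bench:
  (a) The contract was executed in Norston. Satisfied.
  (b) The amount in controversy is USD 2,700, within the USD 10,000 ceiling, so one alternative holds. Condition met.
  (c) The claim does not concern real property; no such written consent has been filed; no party resides in Norston — every alternative fails. The proviso rescues it, though: the amount in controversy is 2,700 dollars, which meets the USD 2,500 floor. Met.
  (d) The claim is an employment claim, not a consumer claim. Satisfied.
  → All conditions met; jurisdiction exists.
The Thornmont District Court:
  (a) The contract was executed in Norston, not Tarley. Fails.
  (b) The claim is an employment claim, not a tort claim, so this disjunct is met. Met.
  → The court lacks jurisdiction.
Courts with jurisdiction: the Civil Court of Tarria, the Superior Court of Tarria, the Norston High Bench — 3 in total.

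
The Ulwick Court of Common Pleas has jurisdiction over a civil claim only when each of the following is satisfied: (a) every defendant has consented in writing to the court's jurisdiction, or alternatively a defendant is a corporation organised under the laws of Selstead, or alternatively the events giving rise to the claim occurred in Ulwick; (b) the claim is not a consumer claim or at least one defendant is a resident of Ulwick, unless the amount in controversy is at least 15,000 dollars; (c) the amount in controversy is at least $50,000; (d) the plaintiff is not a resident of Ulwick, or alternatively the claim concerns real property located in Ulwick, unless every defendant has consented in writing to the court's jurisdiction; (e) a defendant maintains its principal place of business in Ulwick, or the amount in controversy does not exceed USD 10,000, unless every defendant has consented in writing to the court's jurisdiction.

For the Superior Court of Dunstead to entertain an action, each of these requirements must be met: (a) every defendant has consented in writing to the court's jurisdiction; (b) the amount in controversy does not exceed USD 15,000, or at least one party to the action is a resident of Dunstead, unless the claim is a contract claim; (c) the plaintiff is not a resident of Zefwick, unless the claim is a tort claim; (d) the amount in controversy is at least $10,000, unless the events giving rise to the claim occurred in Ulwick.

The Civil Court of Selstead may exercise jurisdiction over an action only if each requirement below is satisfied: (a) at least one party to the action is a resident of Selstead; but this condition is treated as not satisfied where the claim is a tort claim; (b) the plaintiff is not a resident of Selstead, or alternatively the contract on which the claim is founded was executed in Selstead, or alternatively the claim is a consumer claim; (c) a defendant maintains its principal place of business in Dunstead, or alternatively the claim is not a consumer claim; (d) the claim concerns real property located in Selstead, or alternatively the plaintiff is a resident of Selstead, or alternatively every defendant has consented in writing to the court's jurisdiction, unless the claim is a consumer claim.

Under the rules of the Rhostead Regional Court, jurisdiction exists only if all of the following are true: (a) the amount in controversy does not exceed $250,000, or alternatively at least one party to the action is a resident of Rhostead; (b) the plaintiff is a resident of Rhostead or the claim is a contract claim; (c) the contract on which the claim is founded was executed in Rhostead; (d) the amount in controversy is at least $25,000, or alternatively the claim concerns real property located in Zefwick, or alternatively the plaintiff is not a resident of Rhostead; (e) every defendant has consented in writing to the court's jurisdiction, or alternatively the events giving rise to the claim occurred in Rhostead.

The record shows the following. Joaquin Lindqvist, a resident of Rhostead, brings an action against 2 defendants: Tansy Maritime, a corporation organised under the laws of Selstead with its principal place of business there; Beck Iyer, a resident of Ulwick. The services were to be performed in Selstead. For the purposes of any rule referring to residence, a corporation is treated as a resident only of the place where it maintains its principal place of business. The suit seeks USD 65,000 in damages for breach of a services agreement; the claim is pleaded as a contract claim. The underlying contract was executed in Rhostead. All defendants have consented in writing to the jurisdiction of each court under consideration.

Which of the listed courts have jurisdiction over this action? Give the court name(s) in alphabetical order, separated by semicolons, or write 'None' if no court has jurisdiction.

the Civil Court of Selstead; the Rhostead Regional Court; the Superior Court of Dunstead; the Ulwick Court of Common Pleas

The Ulwick Court of Common Pleas:
  (a) Every defendant has filed written consent, so this disjunct is met. Met.
  (b) The claim is a contract claim, not a consumer claim, which satisfies one of the alternatives. Met.
  (c) The amount in controversy is 65,000 dollars, which meets the $50,000 floor. Met.
  (d) The plaintiff resides in Rhostead, which is not Ulwick, which satisfies one of the alternatives. Met.
  (e) The corporate defendant(s) have their principal place of business in Selstead, not Ulwick; the amount in controversy is $65,000, above the USD 10,000 ceiling — no alternative holds. However, every defendant has filed written consent, so the 'unless' proviso supplies this condition. Condition met.
  → All conditions met; jurisdiction exists.
The Superior Court of Dunstead:
  (a) Every defendant has filed written consent. Met.
  (b) The amount in controversy is USD 65,000, above the $15,000 ceiling; no party resides in Dunstead — every alternative fails. The proviso rescues it, though: the claim is a contract claim. Met.
  (c) The plaintiff resides in Rhostead, which is not Zefwick. Satisfied.
  (d) The amount in controversy is USD 65,000, which meets the 10,000 dollars floor. Condition met.
  → All conditions met; jurisdiction exists.
The Civil Court of Selstead:
  (a) Tansy Maritime resides in Selstead. The carve-out does not apply: the claim is a contract claim, not a tort claim. Met.
  (b) The plaintiff resides in Rhostead, which is not Selstead — that alternative is enough. Met.
  (c) The claim is a contract claim, not a consumer claim, which satisfies one of the alternatives. Met.
  (d) Every defendant has filed written consent, so one alternative holds. Satisfied.
  → All conditions met; jurisdiction exists.
The Rhostead Regional Court:
  (a) The amount in controversy is 65,000 dollars, within the $250,000 ceiling — that alternative is enough. Met.
  (b) The plaintiff resides in Rhostead, which satisfies one of the alternatives. Satisfied.
  (c) The contract was executed in Rhostead. Met.
  (d) The amount in controversy is 65,000 dollars, which meets the 25,000 dollars floor, so this disjunct is met. Condition met.
  (e) Every defendant has filed written consent, which satisfies one of the alternatives. Met.
  → The court has jurisdiction.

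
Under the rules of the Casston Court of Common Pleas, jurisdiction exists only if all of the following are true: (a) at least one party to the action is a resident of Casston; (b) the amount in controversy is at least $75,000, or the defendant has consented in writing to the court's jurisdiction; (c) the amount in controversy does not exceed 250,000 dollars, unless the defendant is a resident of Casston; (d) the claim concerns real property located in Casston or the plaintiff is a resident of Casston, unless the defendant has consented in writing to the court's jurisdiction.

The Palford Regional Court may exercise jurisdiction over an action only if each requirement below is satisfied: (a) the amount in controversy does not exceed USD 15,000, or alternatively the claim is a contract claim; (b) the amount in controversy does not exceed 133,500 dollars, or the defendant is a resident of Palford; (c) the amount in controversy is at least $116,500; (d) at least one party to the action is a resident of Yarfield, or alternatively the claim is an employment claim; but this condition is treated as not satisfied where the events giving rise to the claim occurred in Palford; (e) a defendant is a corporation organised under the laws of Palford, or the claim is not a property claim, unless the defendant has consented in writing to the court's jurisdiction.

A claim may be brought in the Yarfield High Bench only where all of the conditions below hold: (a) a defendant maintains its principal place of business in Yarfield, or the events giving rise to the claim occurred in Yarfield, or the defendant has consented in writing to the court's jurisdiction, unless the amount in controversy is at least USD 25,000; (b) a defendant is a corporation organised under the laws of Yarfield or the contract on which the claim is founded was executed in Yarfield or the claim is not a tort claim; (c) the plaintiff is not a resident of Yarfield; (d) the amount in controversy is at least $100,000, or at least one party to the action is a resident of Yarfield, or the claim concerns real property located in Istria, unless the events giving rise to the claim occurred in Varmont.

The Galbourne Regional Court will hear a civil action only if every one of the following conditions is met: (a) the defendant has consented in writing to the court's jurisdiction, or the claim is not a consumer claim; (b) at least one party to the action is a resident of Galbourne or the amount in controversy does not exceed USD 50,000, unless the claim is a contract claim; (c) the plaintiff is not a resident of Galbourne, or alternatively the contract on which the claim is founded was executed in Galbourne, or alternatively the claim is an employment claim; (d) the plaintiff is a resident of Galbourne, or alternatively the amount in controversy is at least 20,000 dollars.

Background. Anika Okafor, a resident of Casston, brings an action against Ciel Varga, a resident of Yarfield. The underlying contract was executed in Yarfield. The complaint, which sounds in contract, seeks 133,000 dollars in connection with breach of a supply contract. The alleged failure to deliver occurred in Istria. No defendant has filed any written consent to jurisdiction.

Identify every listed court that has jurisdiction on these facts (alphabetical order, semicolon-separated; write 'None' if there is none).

the Casston Court of Common Pleas; the Galbourne Regional Court; the Palford Regional Court; the Yarfield High Bench

The Casston Court of Common Pleas:
  (a) Anika Okafor resides in Casston. Met.
  (b) The amount in controversy is USD 133,000, which meets the $75,000 floor, which satisfies one of the alternatives. Satisfied.
  (c) The amount in controversy is USD 133,000, within the 250,000 dollars ceiling. Met.
  (d) The plaintiff resides in Casston — that alternative is enough. Condition met.
  → Every requirement is satisfied — jurisdiction.
The Palford Regional Court:
  (a) The claim is a contract claim — that alternative is enough. Condition met.
  (b) The amount in controversy is $133,000, within the 133,500 dollars ceiling — that alternative is enough. Met.
  (c) The amount in controversy is 133,000 dollars, which meets the $116,500 floor. Satisfied.
  (d) Ciel Varga resides in Yarfield, which satisfies one of the alternatives. And the carve-out is inapplicable — the operative events occurred in Istria, not Palford. Met.
  (e) The claim is a contract claim, not a property claim — that alternative is enough. Met.
  → Every requirement is satisfied — jurisdiction.
The Yarfield High Bench:
  (a) No defendant is a corporation; the operative events occurred in Istria, not Yarfield; no such written consent has been filed — none of the alternatives is met. However, the amount in controversy is $133,000, which meets the 25,000 dollars floor, so the 'unless' proviso supplies this condition. Satisfied.
  (b) The contract was executed in Yarfield — that alternative is enough. Satisfied.
  (c) The plaintiff resides in Casston, which is not Yarfield. Met.
  (d) The amount in controversy is USD 133,000, which meets the USD 100,000 floor, so this disjunct is met. Met.
  → Jurisdiction lies.
The Galbourne Regional Court:
  (a) The claim is a contract claim, not a consumer claim, so this disjunct is met. Met.
  (b) No party resides in Galbourne; the amount in controversy is $133,000, above the USD 50,000 ceiling — none of the alternatives is met. But the claim is a contract claim, and the 'unless' clause therefore excuses the requirement. Met.
  (c) The plaintiff resides in Casston, which is not Galbourne, so one alternative holds. Satisfied.
  (d) The amount in controversy is 133,000 dollars, which meets the 20,000 dollars floor, so one alternative holds. Met.
  → The court has jurisdiction.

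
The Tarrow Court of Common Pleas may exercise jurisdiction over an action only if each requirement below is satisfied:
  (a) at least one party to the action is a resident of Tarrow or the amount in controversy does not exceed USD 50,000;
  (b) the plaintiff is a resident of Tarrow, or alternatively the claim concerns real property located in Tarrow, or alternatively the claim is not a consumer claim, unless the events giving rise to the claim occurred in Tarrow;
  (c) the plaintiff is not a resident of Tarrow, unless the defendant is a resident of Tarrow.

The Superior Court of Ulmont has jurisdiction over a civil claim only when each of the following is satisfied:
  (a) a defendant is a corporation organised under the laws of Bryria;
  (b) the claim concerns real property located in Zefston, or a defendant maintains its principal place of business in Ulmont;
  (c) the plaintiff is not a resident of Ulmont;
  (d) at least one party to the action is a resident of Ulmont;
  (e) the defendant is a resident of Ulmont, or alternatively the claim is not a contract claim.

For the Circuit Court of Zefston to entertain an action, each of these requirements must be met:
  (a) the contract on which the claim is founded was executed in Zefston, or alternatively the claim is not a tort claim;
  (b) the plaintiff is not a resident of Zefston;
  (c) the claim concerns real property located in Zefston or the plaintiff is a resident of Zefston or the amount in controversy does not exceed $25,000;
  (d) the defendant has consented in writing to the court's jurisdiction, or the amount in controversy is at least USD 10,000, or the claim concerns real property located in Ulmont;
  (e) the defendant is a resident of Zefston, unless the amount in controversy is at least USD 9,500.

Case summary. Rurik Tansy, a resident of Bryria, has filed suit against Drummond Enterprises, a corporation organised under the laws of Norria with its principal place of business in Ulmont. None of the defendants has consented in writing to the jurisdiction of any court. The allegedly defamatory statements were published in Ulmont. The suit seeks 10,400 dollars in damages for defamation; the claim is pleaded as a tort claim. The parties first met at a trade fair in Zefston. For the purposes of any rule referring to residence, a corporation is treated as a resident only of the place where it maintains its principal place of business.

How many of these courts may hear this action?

The Tarrow Court of Common Pleas:
  (a) The amount in controversy is 10,400 dollars, within the $50,000 ceiling, so this disjunct is met. Met.
  (b) The claim is a tort claim, not a consumer claim, which satisfies one of the alternatives. Met.
  (c) The plaintiff resides in Bryria, which is not Tarrow. Condition met.
  → Every requirement is satisfied — jurisdiction.
The Superior Court of Ulmont:
  (a) The corporate defendant(s) are organised in Norria, not Bryria. Fails.
  (b) Drummond Enterprises has its principal place of business in Ulmont, so this disjunct is met. Met.
  (c) The plaintiff resides in Bryria, which is not Ulmont. Satisfied.
  (d) Drummond Enterprises resides in Ulmont. Met.
  (e) The defendant resides in Ulmont, so one alternative holds. Condition met.
  → At least one condition fails; no jurisdiction.
The Circuit Court of Zefston:
  (a) No contract (and hence no place of execution) is alleged; the claim is a tort claim — every alternative fails. Not satisfied.
  (b) The plaintiff resides in Bryria, which is not Zefston. Met.
  (c) The amount in controversy is 10,400 dollars, within the $25,000 ceiling, so one alternative holds. Condition met.
  (d) The amount in controversy is $10,400, which meets the 10,000 dollars floor — that alternative is enough. Satisfied.
  (e) The defendant resides in Ulmont, not Zefston. But the amount in controversy is 10,400 dollars, which meets the 9,500 dollars floor, and the 'unless' clause therefore excuses the requirement. Met.
  → The court lacks jurisdiction.
Courts with jurisdiction: the Tarrow Court of Common Pleas — 1 in total.

1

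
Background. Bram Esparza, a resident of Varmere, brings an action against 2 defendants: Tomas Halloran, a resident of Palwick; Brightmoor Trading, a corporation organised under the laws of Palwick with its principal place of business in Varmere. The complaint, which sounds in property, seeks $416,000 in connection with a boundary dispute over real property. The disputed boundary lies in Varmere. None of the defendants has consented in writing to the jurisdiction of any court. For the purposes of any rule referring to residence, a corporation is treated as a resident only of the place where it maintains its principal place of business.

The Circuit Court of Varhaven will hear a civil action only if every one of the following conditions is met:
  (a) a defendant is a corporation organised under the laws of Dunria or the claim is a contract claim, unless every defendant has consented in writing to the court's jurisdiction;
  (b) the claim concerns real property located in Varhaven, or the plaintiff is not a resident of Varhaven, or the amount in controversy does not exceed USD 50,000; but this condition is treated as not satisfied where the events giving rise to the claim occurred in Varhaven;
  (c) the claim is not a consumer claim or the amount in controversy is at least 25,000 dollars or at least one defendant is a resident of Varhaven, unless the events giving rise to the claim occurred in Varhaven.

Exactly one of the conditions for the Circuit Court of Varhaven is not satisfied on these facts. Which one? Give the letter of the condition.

(a)

The Circuit Court of Varhaven:
  (a) The corporate defendant(s) are organised in Palwick, not Dunria; the claim is a property claim, not a contract claim — every alternative fails. Nor does the 'unless' clause help: no such written consent has been filed. Fails.
  (b) The plaintiff resides in Varmere, which is not Varhaven, which satisfies one of the alternatives. And the carve-out is inapplicable — the operative events occurred in Varmere, not Varhaven. Condition met.
  (c) The claim is a property claim, not a consumer claim — that alternative is enough. Satisfied.
Only condition (a) fails.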